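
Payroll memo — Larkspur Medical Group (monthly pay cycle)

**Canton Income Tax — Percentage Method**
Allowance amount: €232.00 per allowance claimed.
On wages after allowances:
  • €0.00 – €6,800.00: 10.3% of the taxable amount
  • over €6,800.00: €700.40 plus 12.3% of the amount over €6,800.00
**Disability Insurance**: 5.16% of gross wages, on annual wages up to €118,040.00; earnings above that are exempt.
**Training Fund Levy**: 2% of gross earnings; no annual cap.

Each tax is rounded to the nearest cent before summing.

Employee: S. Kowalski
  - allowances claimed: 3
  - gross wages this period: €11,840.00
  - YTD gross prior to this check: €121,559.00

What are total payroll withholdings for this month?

€1,471.51

Canton Income Tax: taxable = €11,840.00 − 3×€232.00 = €11,144.00
  €700.40 + 12.3% × (€11,144.00 − €6,800.00) = €700.40 + 12.3% × €4,344.00 = €1,234.71
Disability Insurance: YTD €121,559.00 ≥ cap €118,040.00 → €0.00
Training Fund Levy: 2% × €11,840.00 = €236.80
Total: €1,234.71 + €0.00 + €236.80 = €1,471.51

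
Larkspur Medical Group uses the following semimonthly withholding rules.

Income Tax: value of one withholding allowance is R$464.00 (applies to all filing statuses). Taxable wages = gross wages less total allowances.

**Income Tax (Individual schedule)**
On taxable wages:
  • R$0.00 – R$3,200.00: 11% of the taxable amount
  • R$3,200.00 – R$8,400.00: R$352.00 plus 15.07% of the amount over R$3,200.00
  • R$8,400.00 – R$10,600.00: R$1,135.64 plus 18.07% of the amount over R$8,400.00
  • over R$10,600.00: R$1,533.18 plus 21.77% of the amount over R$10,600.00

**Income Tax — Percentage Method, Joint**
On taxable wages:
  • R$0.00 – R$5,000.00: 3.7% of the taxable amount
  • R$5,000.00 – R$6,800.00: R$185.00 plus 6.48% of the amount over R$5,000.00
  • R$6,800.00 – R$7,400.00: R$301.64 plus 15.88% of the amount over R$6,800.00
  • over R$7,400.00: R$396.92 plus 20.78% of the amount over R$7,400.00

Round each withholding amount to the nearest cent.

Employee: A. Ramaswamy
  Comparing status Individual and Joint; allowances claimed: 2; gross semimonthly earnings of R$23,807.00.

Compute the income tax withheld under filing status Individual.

Income Tax (Individual): taxable = R$23,807.00 − 2×R$464.00 = R$22,879.00
  R$1,533.18 + 21.77% × (R$22,879.00 − R$10,600.00) = R$1,533.18 + 21.77% × R$12,279.00 = R$4,206.32

R$4,206.32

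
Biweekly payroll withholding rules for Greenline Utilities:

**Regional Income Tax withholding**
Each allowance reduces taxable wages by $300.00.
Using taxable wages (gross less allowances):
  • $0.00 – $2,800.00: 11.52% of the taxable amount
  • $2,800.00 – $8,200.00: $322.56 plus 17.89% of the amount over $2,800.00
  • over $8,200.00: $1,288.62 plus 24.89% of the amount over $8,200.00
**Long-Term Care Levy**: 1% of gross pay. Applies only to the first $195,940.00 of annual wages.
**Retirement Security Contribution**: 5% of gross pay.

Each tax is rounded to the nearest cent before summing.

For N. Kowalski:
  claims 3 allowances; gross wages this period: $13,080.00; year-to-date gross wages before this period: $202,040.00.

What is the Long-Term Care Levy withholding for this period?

$0.00

Long-Term Care Levy: YTD $202,040.00 ≥ cap $195,940.00 → $0.00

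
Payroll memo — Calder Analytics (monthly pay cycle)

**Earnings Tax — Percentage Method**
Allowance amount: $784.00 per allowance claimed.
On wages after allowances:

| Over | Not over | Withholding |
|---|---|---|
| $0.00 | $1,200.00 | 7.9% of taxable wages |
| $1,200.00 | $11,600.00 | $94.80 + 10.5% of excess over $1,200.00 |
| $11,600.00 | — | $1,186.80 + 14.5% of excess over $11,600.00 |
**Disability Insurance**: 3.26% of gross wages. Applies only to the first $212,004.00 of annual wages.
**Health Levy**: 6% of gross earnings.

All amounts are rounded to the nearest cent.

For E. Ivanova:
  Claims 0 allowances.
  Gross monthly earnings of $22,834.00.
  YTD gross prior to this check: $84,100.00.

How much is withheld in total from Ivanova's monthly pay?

$4,930.16

Earnings Tax: taxable = $22,834.00
  $1,186.80 + 14.5% × ($22,834.00 − $11,600.00) = $1,186.80 + 14.5% × $11,234.00 = $2,815.73
Disability Insurance: 3.26% × $22,834.00 = $744.39
Health Levy: 6% × $22,834.00 = $1,370.04
Total: $2,815.73 + $744.39 + $1,370.04 = $4,930.16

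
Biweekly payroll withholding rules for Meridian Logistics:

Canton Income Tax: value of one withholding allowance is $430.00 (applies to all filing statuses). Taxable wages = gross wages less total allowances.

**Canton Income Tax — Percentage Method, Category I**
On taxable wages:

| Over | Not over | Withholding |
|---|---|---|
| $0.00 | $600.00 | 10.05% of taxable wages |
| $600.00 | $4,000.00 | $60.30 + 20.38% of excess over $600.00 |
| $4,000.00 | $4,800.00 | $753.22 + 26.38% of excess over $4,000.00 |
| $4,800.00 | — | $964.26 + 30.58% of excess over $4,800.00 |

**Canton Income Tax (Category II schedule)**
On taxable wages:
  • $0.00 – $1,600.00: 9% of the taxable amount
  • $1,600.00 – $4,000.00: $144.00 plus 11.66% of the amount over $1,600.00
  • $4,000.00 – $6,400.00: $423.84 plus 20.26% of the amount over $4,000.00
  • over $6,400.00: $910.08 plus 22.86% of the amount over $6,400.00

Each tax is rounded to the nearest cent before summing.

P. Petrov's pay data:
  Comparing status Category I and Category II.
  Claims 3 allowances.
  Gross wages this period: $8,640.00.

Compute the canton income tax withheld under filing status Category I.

Canton Income Tax (Category I): taxable = $8,640.00 − 3×$430.00 = $7,350.00
  $964.26 + 30.58% × ($7,350.00 − $4,800.00) = $964.26 + 30.58% × $2,550.00 = $1,744.05

$1,744.05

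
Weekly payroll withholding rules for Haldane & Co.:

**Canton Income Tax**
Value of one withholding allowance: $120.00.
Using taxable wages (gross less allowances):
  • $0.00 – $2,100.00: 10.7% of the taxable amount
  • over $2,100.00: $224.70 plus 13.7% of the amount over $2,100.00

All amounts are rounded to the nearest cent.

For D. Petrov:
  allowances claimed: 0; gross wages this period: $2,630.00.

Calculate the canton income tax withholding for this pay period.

Canton Income Tax: taxable = $2,630.00
  $224.70 + 13.7% × ($2,630.00 − $2,100.00) = $224.70 + 13.7% × $530.00 = $297.31

$297.31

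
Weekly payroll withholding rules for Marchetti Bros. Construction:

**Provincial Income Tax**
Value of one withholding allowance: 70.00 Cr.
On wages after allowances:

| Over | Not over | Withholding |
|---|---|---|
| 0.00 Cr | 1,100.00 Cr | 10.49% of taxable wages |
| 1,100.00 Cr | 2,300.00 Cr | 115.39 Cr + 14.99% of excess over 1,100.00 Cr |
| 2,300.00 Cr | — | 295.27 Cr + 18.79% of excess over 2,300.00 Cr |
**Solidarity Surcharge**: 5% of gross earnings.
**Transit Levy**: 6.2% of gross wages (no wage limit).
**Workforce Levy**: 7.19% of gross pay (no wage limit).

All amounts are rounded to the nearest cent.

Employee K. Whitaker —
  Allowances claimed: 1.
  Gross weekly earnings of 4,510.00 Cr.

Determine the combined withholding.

1,526.77 Cr

Provincial Income Tax: taxable = 4,510.00 Cr − 1×70.00 Cr = 4,440.00 Cr
  295.27 Cr + 18.79% × (4,440.00 Cr − 2,300.00 Cr) = 295.27 Cr + 18.79% × 2,140.00 Cr = 697.38 Cr
Solidarity Surcharge: 5% × 4,510.00 Cr = 225.50 Cr
Transit Levy: 6.2% × 4,510.00 Cr = 279.62 Cr
Workforce Levy: 7.19% × 4,510.00 Cr = 324.27 Cr
Total: 697.38 Cr + 225.50 Cr + 279.62 Cr + 324.27 Cr = 1,526.77 Cr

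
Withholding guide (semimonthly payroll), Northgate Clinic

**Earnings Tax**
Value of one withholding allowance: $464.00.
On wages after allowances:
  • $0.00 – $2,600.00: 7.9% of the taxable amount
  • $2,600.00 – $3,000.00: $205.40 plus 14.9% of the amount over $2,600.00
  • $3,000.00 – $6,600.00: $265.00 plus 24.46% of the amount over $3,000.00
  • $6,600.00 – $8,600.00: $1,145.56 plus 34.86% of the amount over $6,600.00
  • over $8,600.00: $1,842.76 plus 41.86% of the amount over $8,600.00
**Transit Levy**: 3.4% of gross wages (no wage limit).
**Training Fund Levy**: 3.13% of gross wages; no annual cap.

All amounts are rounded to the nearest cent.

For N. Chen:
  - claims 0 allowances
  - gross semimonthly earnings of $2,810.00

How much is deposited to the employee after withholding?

Earnings Tax: taxable = $2,810.00
  $205.40 + 14.9% × ($2,810.00 − $2,600.00) = $205.40 + 14.9% × $210.00 = $236.69
Transit Levy: 3.4% × $2,810.00 = $95.54
Training Fund Levy: 3.13% × $2,810.00 = $87.95
Total withheld: $236.69 + $95.54 + $87.95 = $420.18
Net pay: $2,810.00 − $420.18 = $2,389.82

$2,389.82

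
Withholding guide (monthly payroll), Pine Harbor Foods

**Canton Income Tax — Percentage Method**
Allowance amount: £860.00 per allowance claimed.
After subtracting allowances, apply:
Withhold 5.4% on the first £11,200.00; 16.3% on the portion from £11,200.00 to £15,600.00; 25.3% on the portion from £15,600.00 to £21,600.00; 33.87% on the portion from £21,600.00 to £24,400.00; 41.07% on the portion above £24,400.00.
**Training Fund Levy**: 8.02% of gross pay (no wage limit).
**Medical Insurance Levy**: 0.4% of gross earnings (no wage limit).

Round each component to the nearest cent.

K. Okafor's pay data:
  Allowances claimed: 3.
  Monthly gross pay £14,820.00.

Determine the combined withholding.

Canton Income Tax: taxable = £14,820.00 − 3×£860.00 = £12,240.00
  £604.80 + 16.3% × (£12,240.00 − £11,200.00) = £604.80 + 16.3% × £1,040.00 = £774.32
Training Fund Levy: 8.02% × £14,820.00 = £1,188.56
Medical Insurance Levy: 0.4% × £14,820.00 = £59.28
Total: £774.32 + £1,188.56 + £59.28 = £2,022.16

£2,022.16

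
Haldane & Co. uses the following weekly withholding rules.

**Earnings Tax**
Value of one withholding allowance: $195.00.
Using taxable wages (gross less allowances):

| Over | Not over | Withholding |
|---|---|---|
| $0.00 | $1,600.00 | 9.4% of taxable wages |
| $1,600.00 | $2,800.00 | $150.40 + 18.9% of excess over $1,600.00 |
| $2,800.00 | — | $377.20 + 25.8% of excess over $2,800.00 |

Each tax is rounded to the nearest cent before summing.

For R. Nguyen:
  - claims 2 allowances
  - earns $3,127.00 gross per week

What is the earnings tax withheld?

$365.29

Earnings Tax: taxable = $3,127.00 − 2×$195.00 = $2,737.00
  $150.40 + 18.9% × ($2,737.00 − $1,600.00) = $150.40 + 18.9% × $1,137.00 = $365.29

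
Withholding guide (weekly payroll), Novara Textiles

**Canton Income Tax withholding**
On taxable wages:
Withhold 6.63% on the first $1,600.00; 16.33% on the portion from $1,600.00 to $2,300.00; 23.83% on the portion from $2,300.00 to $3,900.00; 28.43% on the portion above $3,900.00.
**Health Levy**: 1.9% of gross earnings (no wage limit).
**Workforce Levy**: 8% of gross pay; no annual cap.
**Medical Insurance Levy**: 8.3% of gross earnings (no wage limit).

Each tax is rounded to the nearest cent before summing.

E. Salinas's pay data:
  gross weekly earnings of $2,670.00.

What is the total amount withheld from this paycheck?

$794.50

Canton Income Tax: taxable = $2,670.00
  $220.39 + 23.83% × ($2,670.00 − $2,300.00) = $220.39 + 23.83% × $370.00 = $308.56
Health Levy: 1.9% × $2,670.00 = $50.73
Workforce Levy: 8% × $2,670.00 = $213.60
Medical Insurance Levy: 8.3% × $2,670.00 = $221.61
Total: $308.56 + $50.73 + $213.60 + $221.61 = $794.50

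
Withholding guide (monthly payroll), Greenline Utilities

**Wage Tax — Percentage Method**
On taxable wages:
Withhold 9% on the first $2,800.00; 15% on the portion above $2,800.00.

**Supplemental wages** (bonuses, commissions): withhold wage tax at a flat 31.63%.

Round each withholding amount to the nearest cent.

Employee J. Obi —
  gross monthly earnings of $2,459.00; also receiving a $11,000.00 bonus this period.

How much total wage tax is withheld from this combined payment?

Wage Tax: taxable = $2,459.00
  9% × $2,459.00 = $221.31
Supplemental (31.63% flat on bonus): 31.63% × $11,000.00 = $3,479.30
Total wage tax: $221.31 + $3,479.30 = $3,700.61

$3,700.61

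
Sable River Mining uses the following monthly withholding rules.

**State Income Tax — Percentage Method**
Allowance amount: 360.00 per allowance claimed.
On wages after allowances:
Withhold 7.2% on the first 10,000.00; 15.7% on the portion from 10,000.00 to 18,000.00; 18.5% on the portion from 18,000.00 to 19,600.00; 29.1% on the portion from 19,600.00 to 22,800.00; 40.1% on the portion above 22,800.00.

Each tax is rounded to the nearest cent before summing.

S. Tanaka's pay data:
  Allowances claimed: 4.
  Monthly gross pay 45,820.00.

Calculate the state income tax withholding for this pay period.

11,856.78

State Income Tax: taxable = 45,820.00 − 4×360.00 = 44,380.00
  3,203.20 + 40.1% × (44,380.00 − 22,800.00) = 3,203.20 + 40.1% × 21,580.00 = 11,856.78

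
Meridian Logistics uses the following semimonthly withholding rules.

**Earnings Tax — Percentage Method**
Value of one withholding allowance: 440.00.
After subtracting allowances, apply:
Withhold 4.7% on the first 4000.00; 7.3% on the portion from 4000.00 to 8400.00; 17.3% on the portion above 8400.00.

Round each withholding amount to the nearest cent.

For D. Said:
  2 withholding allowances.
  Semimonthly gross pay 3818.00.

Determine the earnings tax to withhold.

138.09

Earnings Tax: taxable = 3818.00 − 2×440.00 = 2938.00
  4.7% × 2938.00 = 138.09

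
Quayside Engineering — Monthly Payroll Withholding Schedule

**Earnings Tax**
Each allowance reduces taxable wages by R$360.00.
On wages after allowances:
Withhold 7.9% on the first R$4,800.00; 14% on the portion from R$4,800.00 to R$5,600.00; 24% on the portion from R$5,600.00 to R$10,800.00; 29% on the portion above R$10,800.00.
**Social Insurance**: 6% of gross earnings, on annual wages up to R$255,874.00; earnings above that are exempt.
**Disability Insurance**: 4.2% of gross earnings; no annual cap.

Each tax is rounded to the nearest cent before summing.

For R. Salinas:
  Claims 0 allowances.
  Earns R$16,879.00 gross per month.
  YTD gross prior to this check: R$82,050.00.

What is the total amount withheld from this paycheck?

Earnings Tax: taxable = R$16,879.00
  R$1,739.20 + 29% × (R$16,879.00 − R$10,800.00) = R$1,739.20 + 29% × R$6,079.00 = R$3,502.11
Social Insurance: 6% × R$16,879.00 = R$1,012.74
Disability Insurance: 4.2% × R$16,879.00 = R$708.92
Total: R$3,502.11 + R$1,012.74 + R$708.92 = R$5,223.77

R$5,223.77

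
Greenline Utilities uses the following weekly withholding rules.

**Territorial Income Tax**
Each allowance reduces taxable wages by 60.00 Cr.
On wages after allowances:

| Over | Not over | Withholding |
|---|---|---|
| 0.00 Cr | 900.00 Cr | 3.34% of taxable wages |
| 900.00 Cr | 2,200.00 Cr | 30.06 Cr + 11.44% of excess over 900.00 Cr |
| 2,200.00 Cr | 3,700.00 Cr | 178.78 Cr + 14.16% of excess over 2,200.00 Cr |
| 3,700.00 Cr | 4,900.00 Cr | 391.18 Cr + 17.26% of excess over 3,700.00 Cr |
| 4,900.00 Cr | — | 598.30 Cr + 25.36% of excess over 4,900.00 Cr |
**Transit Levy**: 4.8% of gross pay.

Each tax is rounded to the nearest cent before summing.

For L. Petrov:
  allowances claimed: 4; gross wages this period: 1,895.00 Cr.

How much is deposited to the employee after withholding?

1,687.61 Cr

Territorial Income Tax: taxable = 1,895.00 Cr − 4×60.00 Cr = 1,655.00 Cr
  30.06 Cr + 11.44% × (1,655.00 Cr − 900.00 Cr) = 30.06 Cr + 11.44% × 755.00 Cr = 116.43 Cr
Transit Levy: 4.8% × 1,895.00 Cr = 90.96 Cr
Total withheld: 116.43 Cr + 90.96 Cr = 207.39 Cr
Net pay: 1,895.00 Cr − 207.39 Cr = 1,687.61 Cr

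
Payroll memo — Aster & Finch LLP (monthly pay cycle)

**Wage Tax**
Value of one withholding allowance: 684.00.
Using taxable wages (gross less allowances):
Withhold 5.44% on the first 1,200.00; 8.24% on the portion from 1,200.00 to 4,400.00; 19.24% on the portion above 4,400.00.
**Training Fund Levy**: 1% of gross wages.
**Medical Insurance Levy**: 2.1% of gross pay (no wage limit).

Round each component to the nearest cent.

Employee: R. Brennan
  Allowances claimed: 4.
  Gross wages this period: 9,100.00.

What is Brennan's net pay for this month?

Wage Tax: taxable = 9,100.00 − 4×684.00 = 6,364.00
  328.96 + 19.24% × (6,364.00 − 4,400.00) = 328.96 + 19.24% × 1,964.00 = 706.83
Training Fund Levy: 1% × 9,100.00 = 91.00
Medical Insurance Levy: 2.1% × 9,100.00 = 191.10
Total withheld: 706.83 + 91.00 + 191.10 = 988.93
Net pay: 9,100.00 − 988.93 = 8,111.07

8,111.07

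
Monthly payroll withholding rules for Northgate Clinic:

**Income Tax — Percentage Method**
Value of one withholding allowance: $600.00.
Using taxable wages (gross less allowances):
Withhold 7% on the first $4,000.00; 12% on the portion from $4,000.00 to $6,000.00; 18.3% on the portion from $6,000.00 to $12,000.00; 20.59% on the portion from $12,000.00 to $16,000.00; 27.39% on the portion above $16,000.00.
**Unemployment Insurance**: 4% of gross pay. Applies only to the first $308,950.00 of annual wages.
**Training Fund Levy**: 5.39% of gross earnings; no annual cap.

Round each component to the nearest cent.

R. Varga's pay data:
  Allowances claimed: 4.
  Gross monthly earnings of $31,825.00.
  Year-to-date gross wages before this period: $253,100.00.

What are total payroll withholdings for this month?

Income Tax: taxable = $31,825.00 − 4×$600.00 = $29,425.00
  $2,441.60 + 27.39% × ($29,425.00 − $16,000.00) = $2,441.60 + 27.39% × $13,425.00 = $6,118.71
Unemployment Insurance: 4% × $31,825.00 = $1,273.00
Training Fund Levy: 5.39% × $31,825.00 = $1,715.37
Total: $6,118.71 + $1,273.00 + $1,715.37 = $9,107.08

$9,107.08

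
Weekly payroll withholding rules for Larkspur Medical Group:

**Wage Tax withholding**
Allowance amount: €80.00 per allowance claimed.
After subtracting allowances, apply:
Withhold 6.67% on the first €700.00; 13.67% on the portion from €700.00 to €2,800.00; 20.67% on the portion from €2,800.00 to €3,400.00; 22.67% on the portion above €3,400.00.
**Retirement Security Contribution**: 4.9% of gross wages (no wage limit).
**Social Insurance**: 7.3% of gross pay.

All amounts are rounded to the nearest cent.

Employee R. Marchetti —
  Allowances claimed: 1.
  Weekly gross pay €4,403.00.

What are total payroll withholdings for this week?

Wage Tax: taxable = €4,403.00 − 1×€80.00 = €4,323.00
  €457.78 + 22.67% × (€4,323.00 − €3,400.00) = €457.78 + 22.67% × €923.00 = €667.02
Retirement Security Contribution: 4.9% × €4,403.00 = €215.75
Social Insurance: 7.3% × €4,403.00 = €321.42
Total: €667.02 + €215.75 + €321.42 = €1,204.19

€1,204.19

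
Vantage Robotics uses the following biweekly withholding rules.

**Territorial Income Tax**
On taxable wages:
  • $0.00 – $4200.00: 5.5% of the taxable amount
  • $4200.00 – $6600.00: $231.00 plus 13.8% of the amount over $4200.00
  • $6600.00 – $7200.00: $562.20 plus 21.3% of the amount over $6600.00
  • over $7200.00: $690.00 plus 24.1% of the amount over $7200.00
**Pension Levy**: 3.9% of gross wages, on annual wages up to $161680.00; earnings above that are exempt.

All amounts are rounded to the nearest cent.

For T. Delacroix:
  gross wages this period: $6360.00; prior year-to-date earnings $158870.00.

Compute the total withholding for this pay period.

$638.67

Territorial Income Tax: taxable = $6360.00
  $231.00 + 13.8% × ($6360.00 − $4200.00) = $231.00 + 13.8% × $2160.00 = $529.08
Pension Levy: cap $161680.00 − YTD $158870.00 = $2810.00 subject; 3.9% × $2810.00 = $109.59
Total: $529.08 + $109.59 = $638.67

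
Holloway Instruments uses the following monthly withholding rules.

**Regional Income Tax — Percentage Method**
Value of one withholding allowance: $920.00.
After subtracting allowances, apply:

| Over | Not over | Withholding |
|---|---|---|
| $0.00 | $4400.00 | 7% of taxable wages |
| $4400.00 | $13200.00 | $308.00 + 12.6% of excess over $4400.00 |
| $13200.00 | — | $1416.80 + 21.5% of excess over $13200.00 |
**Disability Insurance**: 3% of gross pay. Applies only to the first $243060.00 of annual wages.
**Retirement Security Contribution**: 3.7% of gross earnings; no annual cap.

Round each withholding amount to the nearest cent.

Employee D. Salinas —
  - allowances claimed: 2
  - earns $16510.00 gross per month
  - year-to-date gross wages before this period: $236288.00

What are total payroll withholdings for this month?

Regional Income Tax: taxable = $16510.00 − 2×$920.00 = $14670.00
  $1416.80 + 21.5% × ($14670.00 − $13200.00) = $1416.80 + 21.5% × $1470.00 = $1732.85
Disability Insurance: cap $243060.00 − YTD $236288.00 = $6772.00 subject; 3% × $6772.00 = $203.16
Retirement Security Contribution: 3.7% × $16510.00 = $610.87
Total: $1732.85 + $203.16 + $610.87 = $2546.88

$2546.88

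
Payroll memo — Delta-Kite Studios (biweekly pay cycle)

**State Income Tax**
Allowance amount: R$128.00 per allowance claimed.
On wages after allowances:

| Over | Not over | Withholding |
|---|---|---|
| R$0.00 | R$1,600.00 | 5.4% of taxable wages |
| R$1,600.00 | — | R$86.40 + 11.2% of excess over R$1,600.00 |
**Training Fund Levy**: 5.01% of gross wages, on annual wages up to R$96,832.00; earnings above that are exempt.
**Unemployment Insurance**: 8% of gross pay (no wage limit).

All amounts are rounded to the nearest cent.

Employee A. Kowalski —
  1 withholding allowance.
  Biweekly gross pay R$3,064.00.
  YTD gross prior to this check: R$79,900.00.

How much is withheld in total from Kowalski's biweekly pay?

R$634.66

State Income Tax: taxable = R$3,064.00 − 1×R$128.00 = R$2,936.00
  R$86.40 + 11.2% × (R$2,936.00 − R$1,600.00) = R$86.40 + 11.2% × R$1,336.00 = R$236.03
Training Fund Levy: 5.01% × R$3,064.00 = R$153.51
Unemployment Insurance: 8% × R$3,064.00 = R$245.12
Total: R$236.03 + R$153.51 + R$245.12 = R$634.66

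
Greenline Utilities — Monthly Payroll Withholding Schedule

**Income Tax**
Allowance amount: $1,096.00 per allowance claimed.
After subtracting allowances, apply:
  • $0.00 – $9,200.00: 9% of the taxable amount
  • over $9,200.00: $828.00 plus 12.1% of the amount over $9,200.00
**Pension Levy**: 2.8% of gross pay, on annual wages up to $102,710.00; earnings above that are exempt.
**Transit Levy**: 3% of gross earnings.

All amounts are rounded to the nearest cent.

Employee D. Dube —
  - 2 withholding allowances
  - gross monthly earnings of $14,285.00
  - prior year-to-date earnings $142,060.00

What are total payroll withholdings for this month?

Income Tax: taxable = $14,285.00 − 2×$1,096.00 = $12,093.00
  $828.00 + 12.1% × ($12,093.00 − $9,200.00) = $828.00 + 12.1% × $2,893.00 = $1,178.05
Pension Levy: YTD $142,060.00 ≥ cap $102,710.00 → $0.00
Transit Levy: 3% × $14,285.00 = $428.55
Total: $1,178.05 + $0.00 + $428.55 = $1,606.60

$1,606.60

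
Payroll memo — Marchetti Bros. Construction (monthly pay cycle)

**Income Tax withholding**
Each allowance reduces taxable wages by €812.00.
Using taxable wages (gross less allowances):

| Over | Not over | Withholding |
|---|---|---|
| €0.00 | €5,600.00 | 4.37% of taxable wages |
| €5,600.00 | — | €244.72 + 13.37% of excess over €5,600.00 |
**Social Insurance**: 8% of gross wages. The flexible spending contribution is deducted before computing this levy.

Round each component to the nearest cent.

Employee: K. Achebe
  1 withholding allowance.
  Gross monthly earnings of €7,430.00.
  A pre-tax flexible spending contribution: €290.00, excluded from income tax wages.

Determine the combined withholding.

€913.25

Income Tax: taxable = €7,430.00 − €290.00 − 1×€812.00 = €6,328.00
  €244.72 + 13.37% × (€6,328.00 − €5,600.00) = €244.72 + 13.37% × €728.00 = €342.05
Social Insurance: 8% × €7,140.00 = €571.20
Total: €342.05 + €571.20 = €913.25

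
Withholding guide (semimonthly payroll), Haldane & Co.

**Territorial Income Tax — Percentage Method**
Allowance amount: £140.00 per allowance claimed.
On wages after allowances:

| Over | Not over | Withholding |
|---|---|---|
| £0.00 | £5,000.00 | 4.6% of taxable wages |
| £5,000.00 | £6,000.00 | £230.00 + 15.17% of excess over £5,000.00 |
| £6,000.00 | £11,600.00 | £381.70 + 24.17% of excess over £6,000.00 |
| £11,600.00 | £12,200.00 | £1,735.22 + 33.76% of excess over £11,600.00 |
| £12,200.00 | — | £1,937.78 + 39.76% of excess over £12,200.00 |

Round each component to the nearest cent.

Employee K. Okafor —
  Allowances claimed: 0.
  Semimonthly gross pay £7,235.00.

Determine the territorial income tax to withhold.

£680.20

Territorial Income Tax: taxable = £7,235.00
  £381.70 + 24.17% × (£7,235.00 − £6,000.00) = £381.70 + 24.17% × £1,235.00 = £680.20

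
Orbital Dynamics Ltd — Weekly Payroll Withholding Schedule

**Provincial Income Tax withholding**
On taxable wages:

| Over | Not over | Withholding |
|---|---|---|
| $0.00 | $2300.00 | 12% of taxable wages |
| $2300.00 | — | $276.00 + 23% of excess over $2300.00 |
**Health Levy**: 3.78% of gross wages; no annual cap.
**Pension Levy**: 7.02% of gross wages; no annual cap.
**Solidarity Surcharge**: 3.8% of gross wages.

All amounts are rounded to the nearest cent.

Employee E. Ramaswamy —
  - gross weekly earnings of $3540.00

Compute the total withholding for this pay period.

$1078.04

Provincial Income Tax: taxable = $3540.00
  $276.00 + 23% × ($3540.00 − $2300.00) = $276.00 + 23% × $1240.00 = $561.20
Health Levy: 3.78% × $3540.00 = $133.81
Pension Levy: 7.02% × $3540.00 = $248.51
Solidarity Surcharge: 3.8% × $3540.00 = $134.52
Total: $561.20 + $133.81 + $248.51 + $134.52 = $1078.04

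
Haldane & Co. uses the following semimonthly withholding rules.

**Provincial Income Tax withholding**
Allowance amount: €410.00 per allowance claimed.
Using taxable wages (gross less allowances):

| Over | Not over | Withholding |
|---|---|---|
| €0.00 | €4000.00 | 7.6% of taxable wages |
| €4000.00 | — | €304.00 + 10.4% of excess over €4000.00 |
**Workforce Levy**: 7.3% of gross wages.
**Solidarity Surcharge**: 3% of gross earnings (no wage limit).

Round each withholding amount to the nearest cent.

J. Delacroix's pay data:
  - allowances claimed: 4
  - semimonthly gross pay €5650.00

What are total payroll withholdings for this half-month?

Provincial Income Tax: taxable = €5650.00 − 4×€410.00 = €4010.00
  €304.00 + 10.4% × (€4010.00 − €4000.00) = €304.00 + 10.4% × €10.00 = €305.04
Workforce Levy: 7.3% × €5650.00 = €412.45
Solidarity Surcharge: 3% × €5650.00 = €169.50
Total: €305.04 + €412.45 + €169.50 = €886.99

€886.99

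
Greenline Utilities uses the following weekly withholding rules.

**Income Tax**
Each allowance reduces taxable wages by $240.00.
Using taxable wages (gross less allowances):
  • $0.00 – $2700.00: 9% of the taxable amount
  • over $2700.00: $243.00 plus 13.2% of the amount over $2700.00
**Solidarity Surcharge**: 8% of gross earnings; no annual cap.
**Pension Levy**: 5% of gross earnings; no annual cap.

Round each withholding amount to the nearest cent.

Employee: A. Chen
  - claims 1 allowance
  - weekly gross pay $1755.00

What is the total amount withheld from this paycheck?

Income Tax: taxable = $1755.00 − 1×$240.00 = $1515.00
  9% × $1515.00 = $136.35
Solidarity Surcharge: 8% × $1755.00 = $140.40
Pension Levy: 5% × $1755.00 = $87.75
Total: $136.35 + $140.40 + $87.75 = $364.50

$364.50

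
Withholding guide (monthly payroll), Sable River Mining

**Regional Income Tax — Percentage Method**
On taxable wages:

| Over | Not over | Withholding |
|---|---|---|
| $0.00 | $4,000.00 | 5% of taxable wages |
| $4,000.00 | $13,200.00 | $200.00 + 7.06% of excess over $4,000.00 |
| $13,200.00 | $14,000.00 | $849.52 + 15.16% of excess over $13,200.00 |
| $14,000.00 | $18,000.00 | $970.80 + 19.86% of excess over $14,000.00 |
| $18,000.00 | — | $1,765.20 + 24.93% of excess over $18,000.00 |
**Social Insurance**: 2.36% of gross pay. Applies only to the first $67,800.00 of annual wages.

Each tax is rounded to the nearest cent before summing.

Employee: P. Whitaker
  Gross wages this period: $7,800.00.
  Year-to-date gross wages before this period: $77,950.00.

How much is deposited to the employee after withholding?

$7,331.72

Regional Income Tax: taxable = $7,800.00
  $200.00 + 7.06% × ($7,800.00 − $4,000.00) = $200.00 + 7.06% × $3,800.00 = $468.28
Social Insurance: YTD $77,950.00 ≥ cap $67,800.00 → $0.00
Total withheld: $468.28 + $0.00 = $468.28
Net pay: $7,800.00 − $468.28 = $7,331.72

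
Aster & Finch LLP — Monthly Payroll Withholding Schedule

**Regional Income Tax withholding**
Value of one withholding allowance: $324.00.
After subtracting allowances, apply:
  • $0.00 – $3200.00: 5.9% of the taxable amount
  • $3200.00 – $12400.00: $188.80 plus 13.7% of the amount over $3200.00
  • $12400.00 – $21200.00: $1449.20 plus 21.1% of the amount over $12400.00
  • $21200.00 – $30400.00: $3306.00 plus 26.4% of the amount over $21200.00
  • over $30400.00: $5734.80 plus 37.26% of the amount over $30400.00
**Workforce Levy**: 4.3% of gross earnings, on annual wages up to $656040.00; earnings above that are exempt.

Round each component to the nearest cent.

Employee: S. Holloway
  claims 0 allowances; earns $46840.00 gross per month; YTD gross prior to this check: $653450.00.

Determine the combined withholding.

Regional Income Tax: taxable = $46840.00
  $5734.80 + 37.26% × ($46840.00 − $30400.00) = $5734.80 + 37.26% × $16440.00 = $11860.34
Workforce Levy: cap $656040.00 − YTD $653450.00 = $2590.00 subject; 4.3% × $2590.00 = $111.37
Total: $11860.34 + $111.37 = $11971.71

$11971.71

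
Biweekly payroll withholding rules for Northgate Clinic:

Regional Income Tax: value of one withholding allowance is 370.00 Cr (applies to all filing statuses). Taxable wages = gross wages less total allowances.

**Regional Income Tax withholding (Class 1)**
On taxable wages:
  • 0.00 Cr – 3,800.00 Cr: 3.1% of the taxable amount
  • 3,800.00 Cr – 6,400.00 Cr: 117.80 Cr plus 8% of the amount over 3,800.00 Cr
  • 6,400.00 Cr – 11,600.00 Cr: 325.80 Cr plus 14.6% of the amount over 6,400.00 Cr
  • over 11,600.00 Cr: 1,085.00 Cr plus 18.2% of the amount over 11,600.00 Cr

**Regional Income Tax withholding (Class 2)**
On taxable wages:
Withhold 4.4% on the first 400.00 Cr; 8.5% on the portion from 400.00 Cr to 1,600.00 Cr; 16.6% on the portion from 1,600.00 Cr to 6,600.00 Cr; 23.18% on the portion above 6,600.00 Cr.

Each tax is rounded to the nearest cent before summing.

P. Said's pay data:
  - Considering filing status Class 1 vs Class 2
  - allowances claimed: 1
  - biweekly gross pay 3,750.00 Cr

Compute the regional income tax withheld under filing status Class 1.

104.78 Cr

Regional Income Tax (Class 1): taxable = 3,750.00 Cr − 1×370.00 Cr = 3,380.00 Cr
  3.1% × 3,380.00 Cr = 104.78 Cr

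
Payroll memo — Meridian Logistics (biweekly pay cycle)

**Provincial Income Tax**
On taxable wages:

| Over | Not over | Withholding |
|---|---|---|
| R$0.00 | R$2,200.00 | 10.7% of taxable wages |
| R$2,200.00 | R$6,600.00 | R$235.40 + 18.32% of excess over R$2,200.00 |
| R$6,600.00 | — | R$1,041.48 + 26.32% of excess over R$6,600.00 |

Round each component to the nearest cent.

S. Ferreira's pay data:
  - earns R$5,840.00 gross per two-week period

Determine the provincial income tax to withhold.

R$902.25

Provincial Income Tax: taxable = R$5,840.00
  R$235.40 + 18.32% × (R$5,840.00 − R$2,200.00) = R$235.40 + 18.32% × R$3,640.00 = R$902.25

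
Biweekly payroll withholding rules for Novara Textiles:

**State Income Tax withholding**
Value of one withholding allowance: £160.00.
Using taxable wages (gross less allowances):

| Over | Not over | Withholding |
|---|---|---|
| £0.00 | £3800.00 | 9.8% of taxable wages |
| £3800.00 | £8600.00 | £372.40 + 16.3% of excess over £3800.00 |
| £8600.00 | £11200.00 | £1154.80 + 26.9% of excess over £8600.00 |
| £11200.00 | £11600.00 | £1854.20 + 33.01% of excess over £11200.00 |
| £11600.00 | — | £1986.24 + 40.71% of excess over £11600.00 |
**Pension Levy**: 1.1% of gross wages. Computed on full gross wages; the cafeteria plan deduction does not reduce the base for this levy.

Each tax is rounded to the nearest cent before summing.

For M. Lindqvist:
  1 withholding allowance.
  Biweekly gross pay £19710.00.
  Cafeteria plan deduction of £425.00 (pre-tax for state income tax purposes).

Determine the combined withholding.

State Income Tax: taxable = £19710.00 − £425.00 − 1×£160.00 = £19125.00
  £1986.24 + 40.71% × (£19125.00 − £11600.00) = £1986.24 + 40.71% × £7525.00 = £5049.67
Pension Levy: 1.1% × £19710.00 = £216.81
Total: £5049.67 + £216.81 = £5266.48

£5266.48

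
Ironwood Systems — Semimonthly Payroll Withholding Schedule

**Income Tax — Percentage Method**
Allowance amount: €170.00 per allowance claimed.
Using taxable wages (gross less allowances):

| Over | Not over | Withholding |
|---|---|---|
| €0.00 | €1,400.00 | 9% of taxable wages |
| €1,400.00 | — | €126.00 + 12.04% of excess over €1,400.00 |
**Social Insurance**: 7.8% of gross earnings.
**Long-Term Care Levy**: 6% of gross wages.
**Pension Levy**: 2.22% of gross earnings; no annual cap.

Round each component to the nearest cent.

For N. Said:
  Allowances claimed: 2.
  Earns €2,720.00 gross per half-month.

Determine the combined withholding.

€679.73

Income Tax: taxable = €2,720.00 − 2×€170.00 = €2,380.00
  €126.00 + 12.04% × (€2,380.00 − €1,400.00) = €126.00 + 12.04% × €980.00 = €243.99
Social Insurance: 7.8% × €2,720.00 = €212.16
Long-Term Care Levy: 6% × €2,720.00 = €163.20
Pension Levy: 2.22% × €2,720.00 = €60.38
Total: €243.99 + €212.16 + €163.20 + €60.38 = €679.73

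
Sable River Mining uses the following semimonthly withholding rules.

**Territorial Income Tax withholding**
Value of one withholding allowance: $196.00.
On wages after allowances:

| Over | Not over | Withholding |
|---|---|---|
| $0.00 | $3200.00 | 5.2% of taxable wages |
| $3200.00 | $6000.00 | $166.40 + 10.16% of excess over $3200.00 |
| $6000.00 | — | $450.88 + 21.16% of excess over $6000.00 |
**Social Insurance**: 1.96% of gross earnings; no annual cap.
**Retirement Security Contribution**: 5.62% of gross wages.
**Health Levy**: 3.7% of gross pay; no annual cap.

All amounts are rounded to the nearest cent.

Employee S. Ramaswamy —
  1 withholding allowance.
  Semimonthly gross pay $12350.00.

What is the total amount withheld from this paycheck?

Territorial Income Tax: taxable = $12350.00 − 1×$196.00 = $12154.00
  $450.88 + 21.16% × ($12154.00 − $6000.00) = $450.88 + 21.16% × $6154.00 = $1753.07
Social Insurance: 1.96% × $12350.00 = $242.06
Retirement Security Contribution: 5.62% × $12350.00 = $694.07
Health Levy: 3.7% × $12350.00 = $456.95
Total: $1753.07 + $242.06 + $694.07 + $456.95 = $3146.15

$3146.15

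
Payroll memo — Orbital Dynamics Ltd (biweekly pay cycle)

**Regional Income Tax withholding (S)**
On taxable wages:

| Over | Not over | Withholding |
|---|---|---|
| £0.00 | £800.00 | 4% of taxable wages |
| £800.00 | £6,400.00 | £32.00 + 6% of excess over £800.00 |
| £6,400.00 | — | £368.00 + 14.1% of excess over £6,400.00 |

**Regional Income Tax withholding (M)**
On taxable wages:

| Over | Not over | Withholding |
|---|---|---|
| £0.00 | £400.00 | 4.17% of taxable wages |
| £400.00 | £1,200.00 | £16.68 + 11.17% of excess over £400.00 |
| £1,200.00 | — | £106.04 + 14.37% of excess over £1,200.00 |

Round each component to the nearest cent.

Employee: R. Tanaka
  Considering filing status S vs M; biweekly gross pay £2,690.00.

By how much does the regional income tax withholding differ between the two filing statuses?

£174.75

Regional Income Tax (S): taxable = £2,690.00
  £32.00 + 6% × (£2,690.00 − £800.00) = £32.00 + 6% × £1,890.00 = £145.40
Regional Income Tax (M): taxable = £2,690.00
  £106.04 + 14.37% × (£2,690.00 − £1,200.00) = £106.04 + 14.37% × £1,490.00 = £320.15
Difference: |£145.40 − £320.15| = £174.75 (higher under M)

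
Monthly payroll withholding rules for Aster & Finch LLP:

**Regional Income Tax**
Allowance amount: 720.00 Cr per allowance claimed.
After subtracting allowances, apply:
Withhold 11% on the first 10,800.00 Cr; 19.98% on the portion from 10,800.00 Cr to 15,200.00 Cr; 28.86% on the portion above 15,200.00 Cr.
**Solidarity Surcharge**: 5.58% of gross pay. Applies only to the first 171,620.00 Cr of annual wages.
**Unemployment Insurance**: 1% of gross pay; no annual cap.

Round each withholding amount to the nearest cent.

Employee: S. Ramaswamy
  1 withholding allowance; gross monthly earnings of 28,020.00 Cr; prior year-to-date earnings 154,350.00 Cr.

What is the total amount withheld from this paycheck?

6,803.05 Cr

Regional Income Tax: taxable = 28,020.00 Cr − 1×720.00 Cr = 27,300.00 Cr
  2,067.12 Cr + 28.86% × (27,300.00 Cr − 15,200.00 Cr) = 2,067.12 Cr + 28.86% × 12,100.00 Cr = 5,559.18 Cr
Solidarity Surcharge: cap 171,620.00 Cr − YTD 154,350.00 Cr = 17,270.00 Cr subject; 5.58% × 17,270.00 Cr = 963.67 Cr
Unemployment Insurance: 1% × 28,020.00 Cr = 280.20 Cr
Total: 5,559.18 Cr + 963.67 Cr + 280.20 Cr = 6,803.05 Cr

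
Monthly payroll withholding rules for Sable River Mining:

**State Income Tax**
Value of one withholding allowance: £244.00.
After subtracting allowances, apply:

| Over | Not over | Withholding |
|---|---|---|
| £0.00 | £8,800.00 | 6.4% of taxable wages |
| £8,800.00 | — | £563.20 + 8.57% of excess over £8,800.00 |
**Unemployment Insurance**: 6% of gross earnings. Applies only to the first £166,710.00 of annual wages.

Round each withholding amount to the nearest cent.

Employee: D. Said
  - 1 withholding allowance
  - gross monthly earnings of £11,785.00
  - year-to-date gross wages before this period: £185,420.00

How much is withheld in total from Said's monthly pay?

State Income Tax: taxable = £11,785.00 − 1×£244.00 = £11,541.00
  £563.20 + 8.57% × (£11,541.00 − £8,800.00) = £563.20 + 8.57% × £2,741.00 = £798.10
Unemployment Insurance: YTD £185,420.00 ≥ cap £166,710.00 → £0.00
Total: £798.10 + £0.00 = £798.10

£798.10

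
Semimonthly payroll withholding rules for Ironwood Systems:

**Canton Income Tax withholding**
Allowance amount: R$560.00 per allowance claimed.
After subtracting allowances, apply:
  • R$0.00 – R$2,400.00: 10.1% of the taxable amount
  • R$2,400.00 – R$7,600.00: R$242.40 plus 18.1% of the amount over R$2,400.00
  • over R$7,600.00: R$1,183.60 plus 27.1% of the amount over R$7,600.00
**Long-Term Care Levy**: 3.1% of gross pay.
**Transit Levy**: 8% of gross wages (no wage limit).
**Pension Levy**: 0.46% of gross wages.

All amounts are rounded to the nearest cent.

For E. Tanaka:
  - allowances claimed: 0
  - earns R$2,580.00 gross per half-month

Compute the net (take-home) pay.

R$2,006.77

Canton Income Tax: taxable = R$2,580.00
  R$242.40 + 18.1% × (R$2,580.00 − R$2,400.00) = R$242.40 + 18.1% × R$180.00 = R$274.98
Long-Term Care Levy: 3.1% × R$2,580.00 = R$79.98
Transit Levy: 8% × R$2,580.00 = R$206.40
Pension Levy: 0.46% × R$2,580.00 = R$11.87
Total withheld: R$274.98 + R$79.98 + R$206.40 + R$11.87 = R$573.23
Net pay: R$2,580.00 − R$573.23 = R$2,006.77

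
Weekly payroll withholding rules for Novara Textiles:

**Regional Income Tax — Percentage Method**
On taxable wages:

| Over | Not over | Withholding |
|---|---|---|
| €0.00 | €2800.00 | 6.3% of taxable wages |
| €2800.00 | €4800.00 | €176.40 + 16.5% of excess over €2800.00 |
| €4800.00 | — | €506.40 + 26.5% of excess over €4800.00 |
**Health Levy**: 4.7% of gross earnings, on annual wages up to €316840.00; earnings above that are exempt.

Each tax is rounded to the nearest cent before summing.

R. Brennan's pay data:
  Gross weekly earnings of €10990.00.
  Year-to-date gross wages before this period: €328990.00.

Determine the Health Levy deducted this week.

Health Levy: YTD €328990.00 ≥ cap €316840.00 → €0.00

€0.00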